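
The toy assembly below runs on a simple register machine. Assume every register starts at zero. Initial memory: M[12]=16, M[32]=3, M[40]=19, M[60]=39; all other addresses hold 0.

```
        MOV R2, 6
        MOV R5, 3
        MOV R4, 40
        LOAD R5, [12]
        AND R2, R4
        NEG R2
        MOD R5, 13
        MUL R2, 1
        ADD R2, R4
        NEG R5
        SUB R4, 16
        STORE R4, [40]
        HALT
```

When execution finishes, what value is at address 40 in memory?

after MOV R2, 6: R2=6
after MOV R5, 3: R5=3
after MOV R4, 40: R4=40
after LOAD R5, [12]: R5=M[12]=16
after AND R2, R4: R2=6&40=0
after NEG R2: R2=-(0)=0
after MOD R5, 13: R5=16%13=3
after MUL R2, 1: R2=0*1=0
after ADD R2, R4: R2=0+40=40
after NEG R5: R5=-(3)=-3
after SUB R4, 16: R4=40-16=24
STORE R4, [40] → M[40]=24
halt.

24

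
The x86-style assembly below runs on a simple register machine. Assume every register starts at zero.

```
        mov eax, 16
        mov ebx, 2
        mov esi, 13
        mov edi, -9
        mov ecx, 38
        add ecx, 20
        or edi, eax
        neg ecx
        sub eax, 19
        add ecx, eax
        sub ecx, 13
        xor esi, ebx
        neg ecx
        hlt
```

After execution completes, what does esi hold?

15

eax=16
ebx=2
esi=13
edi=-9
ecx=38
ecx=38+20=58
edi=(-9)|16=-9
ecx=-(58)=-58
eax=16-19=-3
ecx=(-58)+(-3)=-61
ecx=(-61)-13=-74
esi=13^2=15
ecx=-(-74)=74
halt.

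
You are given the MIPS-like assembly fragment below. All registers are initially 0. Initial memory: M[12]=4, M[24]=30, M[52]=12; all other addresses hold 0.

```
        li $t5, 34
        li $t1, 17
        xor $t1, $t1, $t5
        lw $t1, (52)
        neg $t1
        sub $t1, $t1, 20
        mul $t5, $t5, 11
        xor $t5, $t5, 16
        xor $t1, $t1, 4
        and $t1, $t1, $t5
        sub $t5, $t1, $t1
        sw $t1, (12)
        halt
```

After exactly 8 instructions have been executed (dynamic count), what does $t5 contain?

li $t5, 34 → $t5=34
li $t1, 17 → $t1=17
xor $t1, $t1, $t5 → $t1=17^34=51
lw $t1, (52) → $t1=M[52]=12
neg $t1 → $t1=-(12)=-12
sub $t1, $t1, 20 → $t1=(-12)-20=-32
mul $t5, $t5, 11 → $t5=34*11=374
xor $t5, $t5, 16 → $t5=374^16=358
After step 8: $t5 = 358.

358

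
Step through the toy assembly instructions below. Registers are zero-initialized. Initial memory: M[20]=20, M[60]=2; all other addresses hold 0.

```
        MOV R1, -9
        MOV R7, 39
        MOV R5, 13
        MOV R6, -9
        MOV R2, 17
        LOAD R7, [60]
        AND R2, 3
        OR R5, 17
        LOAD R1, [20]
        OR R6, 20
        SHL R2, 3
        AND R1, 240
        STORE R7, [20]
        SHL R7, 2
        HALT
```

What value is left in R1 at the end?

MOV R1, -9 → R1=-9
MOV R7, 39 → R7=39
MOV R5, 13 → R5=13
MOV R6, -9 → R6=-9
MOV R2, 17 → R2=17
LOAD R7, [60] → R7=M[60]=2
AND R2, 3 → R2=17&3=1
OR R5, 17 → R5=13|17=29
LOAD R1, [20] → R1=M[20]=20
OR R6, 20 → R6=(-9)|20=-9
SHL R2, 3 → R2=1<<3=8
AND R1, 240 → R1=20&240=16
STORE R7, [20] → M[20]=2
SHL R7, 2 → R7=2<<2=8
halt.

16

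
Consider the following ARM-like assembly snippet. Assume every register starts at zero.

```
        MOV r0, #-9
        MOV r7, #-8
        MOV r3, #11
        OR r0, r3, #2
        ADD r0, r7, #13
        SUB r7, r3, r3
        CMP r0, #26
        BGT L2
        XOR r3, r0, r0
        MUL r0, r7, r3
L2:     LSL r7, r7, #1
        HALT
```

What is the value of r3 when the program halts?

0

MOV r0, #-9 → r0=-9
MOV r7, #-8 → r7=-8
MOV r3, #11 → r3=11
OR r0, r3, #2 → r0=11|2=11
ADD r0, r7, #13 → r0=(-8)+13=5
SUB r7, r3, r3 → r7=11-11=0
CMP r0, #26  (cmp 5,26)
BGT L2: not taken
XOR r3, r0, r0 → r3=5^5=0
MUL r0, r7, r3 → r0=0*0=0
LSL r7, r7, #1 → r7=0<<1=0
halt.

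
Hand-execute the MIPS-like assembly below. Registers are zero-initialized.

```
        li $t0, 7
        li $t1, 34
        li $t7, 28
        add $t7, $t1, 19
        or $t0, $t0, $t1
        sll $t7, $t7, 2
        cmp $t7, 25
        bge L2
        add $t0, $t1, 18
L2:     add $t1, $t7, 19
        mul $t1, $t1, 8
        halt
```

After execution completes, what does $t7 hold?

li $t0, 7 → $t0=7
li $t1, 34 → $t1=34
li $t7, 28 → $t7=28
add $t7, $t1, 19 → $t7=34+19=53
or $t0, $t0, $t1 → $t0=7|34=39
sll $t7, $t7, 2 → $t7=53<<2=212
cmp $t7, 25  (cmp 212,25)
bge L2: taken
add $t1, $t7, 19 → $t1=212+19=231
mul $t1, $t1, 8 → $t1=231*8=1848
halt.

212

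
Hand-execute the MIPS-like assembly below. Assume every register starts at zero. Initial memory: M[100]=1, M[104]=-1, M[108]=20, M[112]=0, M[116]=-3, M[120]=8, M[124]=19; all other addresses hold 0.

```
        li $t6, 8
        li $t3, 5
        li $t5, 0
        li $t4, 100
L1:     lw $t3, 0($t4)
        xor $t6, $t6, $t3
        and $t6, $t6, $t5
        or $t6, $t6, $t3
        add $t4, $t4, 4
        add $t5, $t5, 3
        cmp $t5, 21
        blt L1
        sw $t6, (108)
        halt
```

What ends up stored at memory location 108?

19

$t6=8
$t3=5
$t5=0
$t4=100
$t3=M[100]=1
$t6=8^1=9
$t6=9&0=0
$t6=0|1=1
$t4=100+4=104
$t5=0+3=3
cmp $t5, 21  (cmp 3,21)
blt L1: taken
$t3=M[104]=-1
$t6=1^(-1)=-2
$t6=(-2)&3=2
$t6=2|(-1)=-1
$t4=104+4=108
$t5=3+3=6
cmp $t5, 21  (cmp 6,21)
blt L1: taken
$t3=M[108]=20
$t6=(-1)^20=-21
$t6=(-21)&6=2
$t6=2|20=22
$t4=108+4=112
$t5=6+3=9
cmp $t5, 21  (cmp 9,21)
blt L1: taken
$t3=M[112]=0
$t6=22^0=22
$t6=22&9=0
$t6=0|0=0
$t4=112+4=116
$t5=9+3=12
cmp $t5, 21  (cmp 12,21)
blt L1: taken
$t3=M[116]=-3
$t6=0^(-3)=-3
$t6=(-3)&12=12
$t6=12|(-3)=-3
$t4=116+4=120
$t5=12+3=15
cmp $t5, 21  (cmp 15,21)
blt L1: taken
$t3=M[120]=8
$t6=(-3)^8=-11
$t6=(-11)&15=5
$t6=5|8=13
$t4=120+4=124
$t5=15+3=18
cmp $t5, 21  (cmp 18,21)
blt L1: taken
$t3=M[124]=19
$t6=13^19=30
$t6=30&18=18
$t6=18|19=19
$t4=124+4=128
$t5=18+3=21
cmp $t5, 21  (cmp 21,21)
blt L1: not taken
sw $t6, (108) → M[108]=19
halt.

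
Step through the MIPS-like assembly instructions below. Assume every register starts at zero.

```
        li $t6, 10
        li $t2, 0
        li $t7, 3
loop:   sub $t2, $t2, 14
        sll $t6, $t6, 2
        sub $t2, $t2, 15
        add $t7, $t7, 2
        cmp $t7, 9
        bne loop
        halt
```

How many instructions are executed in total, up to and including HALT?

22

li $t6, 10 → $t6=10
li $t2, 0 → $t2=0
li $t7, 3 → $t7=3
sub $t2, $t2, 14 → $t2=0-14=-14
sll $t6, $t6, 2 → $t6=10<<2=40
sub $t2, $t2, 15 → $t2=(-14)-15=-29
add $t7, $t7, 2 → $t7=3+2=5
cmp $t7, 9  (cmp 5,9)
bne loop: taken
sub $t2, $t2, 14 → $t2=(-29)-14=-43
sll $t6, $t6, 2 → $t6=40<<2=160
sub $t2, $t2, 15 → $t2=(-43)-15=-58
add $t7, $t7, 2 → $t7=5+2=7
cmp $t7, 9  (cmp 7,9)
bne loop: taken
sub $t2, $t2, 14 → $t2=(-58)-14=-72
sll $t6, $t6, 2 → $t6=160<<2=640
sub $t2, $t2, 15 → $t2=(-72)-15=-87
add $t7, $t7, 2 → $t7=7+2=9
cmp $t7, 9  (cmp 9,9)
bne loop: not taken
halt.
Total executed instructions: 22.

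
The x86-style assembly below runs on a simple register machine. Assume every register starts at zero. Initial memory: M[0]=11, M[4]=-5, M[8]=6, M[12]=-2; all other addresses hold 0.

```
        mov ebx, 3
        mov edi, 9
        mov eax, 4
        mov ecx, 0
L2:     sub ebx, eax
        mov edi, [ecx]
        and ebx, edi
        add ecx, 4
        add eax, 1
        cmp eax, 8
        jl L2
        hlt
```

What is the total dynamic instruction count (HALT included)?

mov ebx, 3 → ebx=3
mov edi, 9 → edi=9
mov eax, 4 → eax=4
mov ecx, 0 → ecx=0
sub ebx, eax → ebx=3-4=-1
mov edi, [ecx] → edi=M[0]=11
and ebx, edi → ebx=(-1)&11=11
add ecx, 4 → ecx=0+4=4
add eax, 1 → eax=4+1=5
cmp eax, 8  (cmp 5,8)
jl L2: taken
sub ebx, eax → ebx=11-5=6
mov edi, [ecx] → edi=M[4]=-5
and ebx, edi → ebx=6&(-5)=2
add ecx, 4 → ecx=4+4=8
add eax, 1 → eax=5+1=6
cmp eax, 8  (cmp 6,8)
jl L2: taken
sub ebx, eax → ebx=2-6=-4
mov edi, [ecx] → edi=M[8]=6
and ebx, edi → ebx=(-4)&6=4
add ecx, 4 → ecx=8+4=12
add eax, 1 → eax=6+1=7
cmp eax, 8  (cmp 7,8)
jl L2: taken
sub ebx, eax → ebx=4-7=-3
mov edi, [ecx] → edi=M[12]=-2
and ebx, edi → ebx=(-3)&(-2)=-4
add ecx, 4 → ecx=12+4=16
add eax, 1 → eax=7+1=8
cmp eax, 8  (cmp 8,8)
jl L2: not taken
halt.
Total executed instructions: 33.

33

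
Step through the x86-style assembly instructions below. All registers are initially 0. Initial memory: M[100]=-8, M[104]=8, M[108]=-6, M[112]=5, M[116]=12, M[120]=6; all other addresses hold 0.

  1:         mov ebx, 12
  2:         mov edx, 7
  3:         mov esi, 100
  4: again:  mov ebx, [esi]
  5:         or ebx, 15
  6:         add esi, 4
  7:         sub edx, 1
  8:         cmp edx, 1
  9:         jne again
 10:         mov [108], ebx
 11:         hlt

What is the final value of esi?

124

mov ebx, 12 → ebx=12
mov edx, 7 → edx=7
mov esi, 100 → esi=100
mov ebx, [esi] → ebx=M[100]=-8
or ebx, 15 → ebx=(-8)|15=-1
add esi, 4 → esi=100+4=104
sub edx, 1 → edx=7-1=6
cmp edx, 1  (cmp 6,1)
jne again: taken
mov ebx, [esi] → ebx=M[104]=8
or ebx, 15 → ebx=8|15=15
add esi, 4 → esi=104+4=108
sub edx, 1 → edx=6-1=5
cmp edx, 1  (cmp 5,1)
jne again: taken
mov ebx, [esi] → ebx=M[108]=-6
or ebx, 15 → ebx=(-6)|15=-1
add esi, 4 → esi=108+4=112
sub edx, 1 → edx=5-1=4
cmp edx, 1  (cmp 4,1)
jne again: taken
mov ebx, [esi] → ebx=M[112]=5
or ebx, 15 → ebx=5|15=15
add esi, 4 → esi=112+4=116
sub edx, 1 → edx=4-1=3
cmp edx, 1  (cmp 3,1)
jne again: taken
mov ebx, [esi] → ebx=M[116]=12
or ebx, 15 → ebx=12|15=15
add esi, 4 → esi=116+4=120
sub edx, 1 → edx=3-1=2
cmp edx, 1  (cmp 2,1)
jne again: taken
mov ebx, [esi] → ebx=M[120]=6
or ebx, 15 → ebx=6|15=15
add esi, 4 → esi=120+4=124
sub edx, 1 → edx=2-1=1
cmp edx, 1  (cmp 1,1)
jne again: not taken
mov [108], ebx → M[108]=15
halt.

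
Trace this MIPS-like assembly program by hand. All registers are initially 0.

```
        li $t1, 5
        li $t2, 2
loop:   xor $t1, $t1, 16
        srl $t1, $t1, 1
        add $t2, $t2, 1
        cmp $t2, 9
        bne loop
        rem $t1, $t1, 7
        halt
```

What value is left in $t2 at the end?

9

after li $t1, 5: $t1=5
after li $t2, 2: $t2=2
after xor $t1, $t1, 16: $t1=5^16=21
after srl $t1, $t1, 1: $t1=21>>1=10
after add $t2, $t2, 1: $t2=2+1=3
cmp $t2, 9  (cmp 3,9)
bne loop: taken
after xor $t1, $t1, 16: $t1=10^16=26
after srl $t1, $t1, 1: $t1=26>>1=13
after add $t2, $t2, 1: $t2=3+1=4
cmp $t2, 9  (cmp 4,9)
bne loop: taken
after xor $t1, $t1, 16: $t1=13^16=29
after srl $t1, $t1, 1: $t1=29>>1=14
after add $t2, $t2, 1: $t2=4+1=5
cmp $t2, 9  (cmp 5,9)
bne loop: taken
after xor $t1, $t1, 16: $t1=14^16=30
after srl $t1, $t1, 1: $t1=30>>1=15
after add $t2, $t2, 1: $t2=5+1=6
cmp $t2, 9  (cmp 6,9)
bne loop: taken
after xor $t1, $t1, 16: $t1=15^16=31
after srl $t1, $t1, 1: $t1=31>>1=15
after add $t2, $t2, 1: $t2=6+1=7
cmp $t2, 9  (cmp 7,9)
bne loop: taken
after xor $t1, $t1, 16: $t1=15^16=31
after srl $t1, $t1, 1: $t1=31>>1=15
after add $t2, $t2, 1: $t2=7+1=8
cmp $t2, 9  (cmp 8,9)
bne loop: taken
after xor $t1, $t1, 16: $t1=15^16=31
after srl $t1, $t1, 1: $t1=31>>1=15
after add $t2, $t2, 1: $t2=8+1=9
cmp $t2, 9  (cmp 9,9)
bne loop: not taken
after rem $t1, $t1, 7: $t1=15%7=1
halt.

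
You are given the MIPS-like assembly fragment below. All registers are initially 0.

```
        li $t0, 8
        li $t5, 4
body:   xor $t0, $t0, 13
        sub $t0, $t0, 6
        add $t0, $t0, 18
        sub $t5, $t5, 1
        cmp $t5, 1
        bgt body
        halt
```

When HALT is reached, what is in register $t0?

49

after li $t0, 8: $t0=8
after li $t5, 4: $t5=4
after xor $t0, $t0, 13: $t0=8^13=5
after sub $t0, $t0, 6: $t0=5-6=-1
after add $t0, $t0, 18: $t0=(-1)+18=17
after sub $t5, $t5, 1: $t5=4-1=3
cmp $t5, 1  (cmp 3,1)
bgt body: taken
after xor $t0, $t0, 13: $t0=17^13=28
after sub $t0, $t0, 6: $t0=28-6=22
after add $t0, $t0, 18: $t0=22+18=40
after sub $t5, $t5, 1: $t5=3-1=2
cmp $t5, 1  (cmp 2,1)
bgt body: taken
after xor $t0, $t0, 13: $t0=40^13=37
after sub $t0, $t0, 6: $t0=37-6=31
after add $t0, $t0, 18: $t0=31+18=49
after sub $t5, $t5, 1: $t5=2-1=1
cmp $t5, 1  (cmp 1,1)
bgt body: not taken
halt.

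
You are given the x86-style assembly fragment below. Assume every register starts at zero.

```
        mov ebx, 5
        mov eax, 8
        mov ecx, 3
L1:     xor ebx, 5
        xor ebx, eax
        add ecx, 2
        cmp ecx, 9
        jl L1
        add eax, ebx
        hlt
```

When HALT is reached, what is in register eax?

16

ebx=5
eax=8
ecx=3
ebx=5^5=0
ebx=0^8=8
ecx=3+2=5
cmp ecx, 9  (cmp 5,9)
jl L1: taken
ebx=8^5=13
ebx=13^8=5
ecx=5+2=7
cmp ecx, 9  (cmp 7,9)
jl L1: taken
ebx=5^5=0
ebx=0^8=8
ecx=7+2=9
cmp ecx, 9  (cmp 9,9)
jl L1: not taken
eax=8+8=16
halt.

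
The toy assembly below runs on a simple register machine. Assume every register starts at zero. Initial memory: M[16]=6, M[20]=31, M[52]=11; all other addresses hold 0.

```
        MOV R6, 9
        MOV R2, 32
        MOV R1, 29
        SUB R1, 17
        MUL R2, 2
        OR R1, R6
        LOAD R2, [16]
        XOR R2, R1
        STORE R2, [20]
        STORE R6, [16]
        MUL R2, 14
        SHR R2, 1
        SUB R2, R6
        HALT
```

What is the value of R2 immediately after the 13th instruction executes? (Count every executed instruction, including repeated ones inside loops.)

MOV R6, 9 → R6=9
MOV R2, 32 → R2=32
MOV R1, 29 → R1=29
SUB R1, 17 → R1=29-17=12
MUL R2, 2 → R2=32*2=64
OR R1, R6 → R1=12|9=13
LOAD R2, [16] → R2=M[16]=6
XOR R2, R1 → R2=6^13=11
STORE R2, [20] → M[20]=11
STORE R6, [16] → M[16]=9
MUL R2, 14 → R2=11*14=154
SHR R2, 1 → R2=154>>1=77
SUB R2, R6 → R2=77-9=68
After step 13: R2 = 68.

68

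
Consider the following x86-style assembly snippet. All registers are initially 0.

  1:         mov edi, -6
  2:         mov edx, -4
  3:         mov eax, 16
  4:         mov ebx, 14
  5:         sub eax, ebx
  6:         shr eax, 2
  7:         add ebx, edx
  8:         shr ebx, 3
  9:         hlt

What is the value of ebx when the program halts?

1

mov edi, -6 → edi=-6
mov edx, -4 → edx=-4
mov eax, 16 → eax=16
mov ebx, 14 → ebx=14
sub eax, ebx → eax=16-14=2
shr eax, 2 → eax=2>>2=0
add ebx, edx → ebx=14+(-4)=10
shr ebx, 3 → ebx=10>>3=1
halt.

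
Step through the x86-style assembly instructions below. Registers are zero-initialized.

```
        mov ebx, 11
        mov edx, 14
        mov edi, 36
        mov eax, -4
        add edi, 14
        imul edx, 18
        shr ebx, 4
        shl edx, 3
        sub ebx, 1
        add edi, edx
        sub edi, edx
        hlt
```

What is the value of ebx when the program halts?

after mov ebx, 11: ebx=11
after mov edx, 14: edx=14
after mov edi, 36: edi=36
after mov eax, -4: eax=-4
after add edi, 14: edi=36+14=50
after imul edx, 18: edx=14*18=252
after shr ebx, 4: ebx=11>>4=0
after shl edx, 3: edx=252<<3=2016
after sub ebx, 1: ebx=0-1=-1
after add edi, edx: edi=50+2016=2066
after sub edi, edx: edi=2066-2016=50
halt.

-1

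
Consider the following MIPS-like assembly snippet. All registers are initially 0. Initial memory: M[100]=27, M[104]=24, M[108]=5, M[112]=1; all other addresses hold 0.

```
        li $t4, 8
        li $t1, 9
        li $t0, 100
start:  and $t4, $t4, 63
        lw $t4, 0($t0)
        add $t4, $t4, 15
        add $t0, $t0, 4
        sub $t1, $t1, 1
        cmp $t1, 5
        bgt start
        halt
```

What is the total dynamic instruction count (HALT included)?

li $t4, 8 → $t4=8
li $t1, 9 → $t1=9
li $t0, 100 → $t0=100
and $t4, $t4, 63 → $t4=8&63=8
lw $t4, 0($t0) → $t4=M[100]=27
add $t4, $t4, 15 → $t4=27+15=42
add $t0, $t0, 4 → $t0=100+4=104
sub $t1, $t1, 1 → $t1=9-1=8
cmp $t1, 5  (cmp 8,5)
bgt start: taken
and $t4, $t4, 63 → $t4=42&63=42
lw $t4, 0($t0) → $t4=M[104]=24
add $t4, $t4, 15 → $t4=24+15=39
add $t0, $t0, 4 → $t0=104+4=108
sub $t1, $t1, 1 → $t1=8-1=7
cmp $t1, 5  (cmp 7,5)
bgt start: taken
and $t4, $t4, 63 → $t4=39&63=39
lw $t4, 0($t0) → $t4=M[108]=5
add $t4, $t4, 15 → $t4=5+15=20
add $t0, $t0, 4 → $t0=108+4=112
sub $t1, $t1, 1 → $t1=7-1=6
cmp $t1, 5  (cmp 6,5)
bgt start: taken
and $t4, $t4, 63 → $t4=20&63=20
lw $t4, 0($t0) → $t4=M[112]=1
add $t4, $t4, 15 → $t4=1+15=16
add $t0, $t0, 4 → $t0=112+4=116
sub $t1, $t1, 1 → $t1=6-1=5
cmp $t1, 5  (cmp 5,5)
bgt start: not taken
halt.
Total executed instructions: 32.

32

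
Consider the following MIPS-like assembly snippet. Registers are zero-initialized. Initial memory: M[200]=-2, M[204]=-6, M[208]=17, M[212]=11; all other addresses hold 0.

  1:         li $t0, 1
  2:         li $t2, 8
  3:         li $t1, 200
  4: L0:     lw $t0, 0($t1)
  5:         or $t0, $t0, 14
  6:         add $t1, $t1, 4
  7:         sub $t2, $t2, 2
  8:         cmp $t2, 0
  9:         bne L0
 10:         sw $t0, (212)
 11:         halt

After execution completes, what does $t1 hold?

$t0=1
$t2=8
$t1=200
$t0=M[200]=-2
$t0=(-2)|14=-2
$t1=200+4=204
$t2=8-2=6
cmp $t2, 0  (cmp 6,0)
bne L0: taken
$t0=M[204]=-6
$t0=(-6)|14=-2
$t1=204+4=208
$t2=6-2=4
cmp $t2, 0  (cmp 4,0)
bne L0: taken
$t0=M[208]=17
$t0=17|14=31
$t1=208+4=212
$t2=4-2=2
cmp $t2, 0  (cmp 2,0)
bne L0: taken
$t0=M[212]=11
$t0=11|14=15
$t1=212+4=216
$t2=2-2=0
cmp $t2, 0  (cmp 0,0)
bne L0: not taken
sw $t0, (212) → M[212]=15
halt.

216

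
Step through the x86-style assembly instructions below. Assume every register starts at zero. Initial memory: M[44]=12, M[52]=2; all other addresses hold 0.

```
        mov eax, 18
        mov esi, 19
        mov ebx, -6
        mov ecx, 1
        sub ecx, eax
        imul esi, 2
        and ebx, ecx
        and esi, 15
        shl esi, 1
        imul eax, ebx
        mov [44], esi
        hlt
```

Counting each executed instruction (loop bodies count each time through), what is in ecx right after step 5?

after mov eax, 18: eax=18
after mov esi, 19: esi=19
after mov ebx, -6: ebx=-6
after mov ecx, 1: ecx=1
after sub ecx, eax: ecx=1-18=-17
After step 5: ecx = -17.

-17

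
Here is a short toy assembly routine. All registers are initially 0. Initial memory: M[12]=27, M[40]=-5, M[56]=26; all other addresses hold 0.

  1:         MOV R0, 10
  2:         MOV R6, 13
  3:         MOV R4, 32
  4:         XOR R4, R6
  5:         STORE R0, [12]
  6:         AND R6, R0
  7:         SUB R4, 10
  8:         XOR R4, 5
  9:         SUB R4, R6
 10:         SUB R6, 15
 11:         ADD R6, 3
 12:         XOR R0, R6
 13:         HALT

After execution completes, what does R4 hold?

30

R0=10
R6=13
R4=32
R4=32^13=45
STORE R0, [12] → M[12]=10
R6=13&10=8
R4=45-10=35
R4=35^5=38
R4=38-8=30
R6=8-15=-7
R6=(-7)+3=-4
R0=10^(-4)=-10
halt.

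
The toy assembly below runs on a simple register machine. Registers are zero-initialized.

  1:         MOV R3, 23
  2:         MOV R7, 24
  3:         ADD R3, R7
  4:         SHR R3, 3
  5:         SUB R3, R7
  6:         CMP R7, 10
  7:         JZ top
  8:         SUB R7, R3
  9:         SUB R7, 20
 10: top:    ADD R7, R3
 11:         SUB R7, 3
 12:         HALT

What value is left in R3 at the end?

after MOV R3, 23: R3=23
after MOV R7, 24: R7=24
after ADD R3, R7: R3=23+24=47
after SHR R3, 3: R3=47>>3=5
after SUB R3, R7: R3=5-24=-19
CMP R7, 10  (cmp 24,10)
JZ top: not taken
after SUB R7, R3: R7=24-(-19)=43
after SUB R7, 20: R7=43-20=23
after ADD R7, R3: R7=23+(-19)=4
after SUB R7, 3: R7=4-3=1
halt.

-19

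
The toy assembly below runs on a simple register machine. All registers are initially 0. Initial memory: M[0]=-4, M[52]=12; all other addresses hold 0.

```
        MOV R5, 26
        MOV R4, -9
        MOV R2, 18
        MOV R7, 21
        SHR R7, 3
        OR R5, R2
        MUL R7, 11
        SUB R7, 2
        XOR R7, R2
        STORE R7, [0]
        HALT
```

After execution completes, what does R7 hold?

6

MOV R5, 26 → R5=26
MOV R4, -9 → R4=-9
MOV R2, 18 → R2=18
MOV R7, 21 → R7=21
SHR R7, 3 → R7=21>>3=2
OR R5, R2 → R5=26|18=26
MUL R7, 11 → R7=2*11=22
SUB R7, 2 → R7=22-2=20
XOR R7, R2 → R7=20^18=6
STORE R7, [0] → M[0]=6
halt.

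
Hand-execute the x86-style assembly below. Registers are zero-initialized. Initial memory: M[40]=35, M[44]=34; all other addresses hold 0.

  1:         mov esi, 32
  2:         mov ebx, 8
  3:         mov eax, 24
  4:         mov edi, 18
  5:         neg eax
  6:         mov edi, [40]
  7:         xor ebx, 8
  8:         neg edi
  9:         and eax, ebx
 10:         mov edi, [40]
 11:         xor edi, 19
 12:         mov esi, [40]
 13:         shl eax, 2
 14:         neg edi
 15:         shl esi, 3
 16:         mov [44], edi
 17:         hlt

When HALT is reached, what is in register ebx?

mov esi, 32 → esi=32
mov ebx, 8 → ebx=8
mov eax, 24 → eax=24
mov edi, 18 → edi=18
neg eax → eax=-(24)=-24
mov edi, [40] → edi=M[40]=35
xor ebx, 8 → ebx=8^8=0
neg edi → edi=-(35)=-35
and eax, ebx → eax=(-24)&0=0
mov edi, [40] → edi=M[40]=35
xor edi, 19 → edi=35^19=48
mov esi, [40] → esi=M[40]=35
shl eax, 2 → eax=0<<2=0
neg edi → edi=-(48)=-48
shl esi, 3 → esi=35<<3=280
mov [44], edi → M[44]=-48
halt.

0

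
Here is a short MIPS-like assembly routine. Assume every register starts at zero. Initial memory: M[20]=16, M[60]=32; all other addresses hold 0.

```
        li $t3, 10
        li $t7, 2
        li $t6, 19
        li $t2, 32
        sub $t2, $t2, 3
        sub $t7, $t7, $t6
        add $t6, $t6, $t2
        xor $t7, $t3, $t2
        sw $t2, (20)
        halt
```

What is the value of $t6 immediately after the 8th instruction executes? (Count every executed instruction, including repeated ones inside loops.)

48

$t3=10
$t7=2
$t6=19
$t2=32
$t2=32-3=29
$t7=2-19=-17
$t6=19+29=48
$t7=10^29=23
After step 8: $t6 = 48.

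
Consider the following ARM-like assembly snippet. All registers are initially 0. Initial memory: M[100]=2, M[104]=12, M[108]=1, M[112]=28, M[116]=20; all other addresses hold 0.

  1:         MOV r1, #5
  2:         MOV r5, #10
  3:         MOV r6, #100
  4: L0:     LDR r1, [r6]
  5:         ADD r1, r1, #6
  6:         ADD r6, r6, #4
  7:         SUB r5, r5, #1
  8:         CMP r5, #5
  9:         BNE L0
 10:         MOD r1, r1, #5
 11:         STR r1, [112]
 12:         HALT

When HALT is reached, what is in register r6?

120

r1=5
r5=10
r6=100
r1=M[100]=2
r1=2+6=8
r6=100+4=104
r5=10-1=9
CMP r5, #5  (cmp 9,5)
BNE L0: taken
r1=M[104]=12
r1=12+6=18
r6=104+4=108
r5=9-1=8
CMP r5, #5  (cmp 8,5)
BNE L0: taken
r1=M[108]=1
r1=1+6=7
r6=108+4=112
r5=8-1=7
CMP r5, #5  (cmp 7,5)
BNE L0: taken
r1=M[112]=28
r1=28+6=34
r6=112+4=116
r5=7-1=6
CMP r5, #5  (cmp 6,5)
BNE L0: taken
r1=M[116]=20
r1=20+6=26
r6=116+4=120
r5=6-1=5
CMP r5, #5  (cmp 5,5)
BNE L0: not taken
r1=26%5=1
STR r1, [112] → M[112]=1
halt.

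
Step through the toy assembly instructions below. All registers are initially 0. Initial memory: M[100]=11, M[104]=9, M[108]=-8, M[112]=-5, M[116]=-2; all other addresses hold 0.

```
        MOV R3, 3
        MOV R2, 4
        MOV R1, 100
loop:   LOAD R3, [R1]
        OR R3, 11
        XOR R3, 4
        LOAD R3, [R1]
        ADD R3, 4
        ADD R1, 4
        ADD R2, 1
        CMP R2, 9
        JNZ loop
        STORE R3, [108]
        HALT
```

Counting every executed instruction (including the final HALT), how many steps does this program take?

MOV R3, 3 → R3=3
MOV R2, 4 → R2=4
MOV R1, 100 → R1=100
LOAD R3, [R1] → R3=M[100]=11
OR R3, 11 → R3=11|11=11
XOR R3, 4 → R3=11^4=15
LOAD R3, [R1] → R3=M[100]=11
ADD R3, 4 → R3=11+4=15
ADD R1, 4 → R1=100+4=104
ADD R2, 1 → R2=4+1=5
CMP R2, 9  (cmp 5,9)
JNZ loop: taken
LOAD R3, [R1] → R3=M[104]=9
OR R3, 11 → R3=9|11=11
XOR R3, 4 → R3=11^4=15
LOAD R3, [R1] → R3=M[104]=9
ADD R3, 4 → R3=9+4=13
ADD R1, 4 → R1=104+4=108
ADD R2, 1 → R2=5+1=6
CMP R2, 9  (cmp 6,9)
JNZ loop: taken
LOAD R3, [R1] → R3=M[108]=-8
OR R3, 11 → R3=(-8)|11=-5
XOR R3, 4 → R3=(-5)^4=-1
LOAD R3, [R1] → R3=M[108]=-8
ADD R3, 4 → R3=(-8)+4=-4
ADD R1, 4 → R1=108+4=112
ADD R2, 1 → R2=6+1=7
CMP R2, 9  (cmp 7,9)
JNZ loop: taken
LOAD R3, [R1] → R3=M[112]=-5
OR R3, 11 → R3=(-5)|11=-5
XOR R3, 4 → R3=(-5)^4=-1
LOAD R3, [R1] → R3=M[112]=-5
ADD R3, 4 → R3=(-5)+4=-1
ADD R1, 4 → R1=112+4=116
ADD R2, 1 → R2=7+1=8
CMP R2, 9  (cmp 8,9)
JNZ loop: taken
LOAD R3, [R1] → R3=M[116]=-2
OR R3, 11 → R3=(-2)|11=-1
XOR R3, 4 → R3=(-1)^4=-5
LOAD R3, [R1] → R3=M[116]=-2
ADD R3, 4 → R3=(-2)+4=2
ADD R1, 4 → R1=116+4=120
ADD R2, 1 → R2=8+1=9
CMP R2, 9  (cmp 9,9)
JNZ loop: not taken
STORE R3, [108] → M[108]=2
halt.
Total executed instructions: 50.

50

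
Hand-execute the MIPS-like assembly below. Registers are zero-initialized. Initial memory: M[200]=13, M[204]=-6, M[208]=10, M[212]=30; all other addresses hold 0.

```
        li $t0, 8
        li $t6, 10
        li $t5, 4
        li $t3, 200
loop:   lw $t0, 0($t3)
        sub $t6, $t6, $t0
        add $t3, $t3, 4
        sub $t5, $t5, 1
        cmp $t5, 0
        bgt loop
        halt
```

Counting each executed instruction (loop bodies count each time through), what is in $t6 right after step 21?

-7

$t0=8
$t6=10
$t5=4
$t3=200
$t0=M[200]=13
$t6=10-13=-3
$t3=200+4=204
$t5=4-1=3
cmp $t5, 0  (cmp 3,0)
bgt loop: taken
$t0=M[204]=-6
$t6=(-3)-(-6)=3
$t3=204+4=208
$t5=3-1=2
cmp $t5, 0  (cmp 2,0)
bgt loop: taken
$t0=M[208]=10
$t6=3-10=-7
$t3=208+4=212
$t5=2-1=1
cmp $t5, 0  (cmp 1,0)
After step 21: $t6 = -7.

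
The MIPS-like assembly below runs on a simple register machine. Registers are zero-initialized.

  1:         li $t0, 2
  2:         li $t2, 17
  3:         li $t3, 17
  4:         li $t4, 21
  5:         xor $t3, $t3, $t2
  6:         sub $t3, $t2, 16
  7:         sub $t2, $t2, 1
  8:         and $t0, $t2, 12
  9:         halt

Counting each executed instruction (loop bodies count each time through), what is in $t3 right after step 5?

0

li $t0, 2 → $t0=2
li $t2, 17 → $t2=17
li $t3, 17 → $t3=17
li $t4, 21 → $t4=21
xor $t3, $t3, $t2 → $t3=17^17=0
After step 5: $t3 = 0.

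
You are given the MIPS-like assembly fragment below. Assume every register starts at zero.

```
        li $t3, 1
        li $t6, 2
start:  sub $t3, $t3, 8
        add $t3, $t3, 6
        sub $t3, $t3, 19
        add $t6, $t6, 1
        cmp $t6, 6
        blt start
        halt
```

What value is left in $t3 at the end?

after li $t3, 1: $t3=1
after li $t6, 2: $t6=2
after sub $t3, $t3, 8: $t3=1-8=-7
after add $t3, $t3, 6: $t3=(-7)+6=-1
after sub $t3, $t3, 19: $t3=(-1)-19=-20
after add $t6, $t6, 1: $t6=2+1=3
cmp $t6, 6  (cmp 3,6)
blt start: taken
after sub $t3, $t3, 8: $t3=(-20)-8=-28
after add $t3, $t3, 6: $t3=(-28)+6=-22
after sub $t3, $t3, 19: $t3=(-22)-19=-41
after add $t6, $t6, 1: $t6=3+1=4
cmp $t6, 6  (cmp 4,6)
blt start: taken
after sub $t3, $t3, 8: $t3=(-41)-8=-49
after add $t3, $t3, 6: $t3=(-49)+6=-43
after sub $t3, $t3, 19: $t3=(-43)-19=-62
after add $t6, $t6, 1: $t6=4+1=5
cmp $t6, 6  (cmp 5,6)
blt start: taken
after sub $t3, $t3, 8: $t3=(-62)-8=-70
after add $t3, $t3, 6: $t3=(-70)+6=-64
after sub $t3, $t3, 19: $t3=(-64)-19=-83
after add $t6, $t6, 1: $t6=5+1=6
cmp $t6, 6  (cmp 6,6)
blt start: not taken
halt.

-83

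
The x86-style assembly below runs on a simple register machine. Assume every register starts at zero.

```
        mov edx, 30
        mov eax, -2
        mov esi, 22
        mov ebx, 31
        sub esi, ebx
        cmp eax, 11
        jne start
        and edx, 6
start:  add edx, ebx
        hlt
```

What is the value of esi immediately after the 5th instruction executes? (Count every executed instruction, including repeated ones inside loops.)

-9

edx=30
eax=-2
esi=22
ebx=31
esi=22-31=-9
After step 5: esi = -9.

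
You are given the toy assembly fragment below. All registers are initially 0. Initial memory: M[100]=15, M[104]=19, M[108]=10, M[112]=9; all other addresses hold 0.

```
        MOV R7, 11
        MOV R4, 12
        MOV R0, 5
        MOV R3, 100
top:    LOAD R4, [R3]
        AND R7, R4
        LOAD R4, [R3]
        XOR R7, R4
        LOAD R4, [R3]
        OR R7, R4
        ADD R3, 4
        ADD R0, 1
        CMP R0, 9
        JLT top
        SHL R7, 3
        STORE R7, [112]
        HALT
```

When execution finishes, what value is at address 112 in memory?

72

R7=11
R4=12
R0=5
R3=100
R4=M[100]=15
R7=11&15=11
R4=M[100]=15
R7=11^15=4
R4=M[100]=15
R7=4|15=15
R3=100+4=104
R0=5+1=6
CMP R0, 9  (cmp 6,9)
JLT top: taken
R4=M[104]=19
R7=15&19=3
R4=M[104]=19
R7=3^19=16
R4=M[104]=19
R7=16|19=19
R3=104+4=108
R0=6+1=7
CMP R0, 9  (cmp 7,9)
JLT top: taken
R4=M[108]=10
R7=19&10=2
R4=M[108]=10
R7=2^10=8
R4=M[108]=10
R7=8|10=10
R3=108+4=112
R0=7+1=8
CMP R0, 9  (cmp 8,9)
JLT top: taken
R4=M[112]=9
R7=10&9=8
R4=M[112]=9
R7=8^9=1
R4=M[112]=9
R7=1|9=9
R3=112+4=116
R0=8+1=9
CMP R0, 9  (cmp 9,9)
JLT top: not taken
R7=9<<3=72
STORE R7, [112] → M[112]=72
halt.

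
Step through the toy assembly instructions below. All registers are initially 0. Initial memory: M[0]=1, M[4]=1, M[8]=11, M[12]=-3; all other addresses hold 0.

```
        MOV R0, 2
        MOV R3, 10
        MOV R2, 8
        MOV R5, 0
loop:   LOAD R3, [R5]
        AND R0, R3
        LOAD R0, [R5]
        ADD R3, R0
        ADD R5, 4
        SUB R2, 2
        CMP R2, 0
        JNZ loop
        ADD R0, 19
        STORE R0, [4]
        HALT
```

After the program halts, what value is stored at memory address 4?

MOV R0, 2 → R0=2
MOV R3, 10 → R3=10
MOV R2, 8 → R2=8
MOV R5, 0 → R5=0
LOAD R3, [R5] → R3=M[0]=1
AND R0, R3 → R0=2&1=0
LOAD R0, [R5] → R0=M[0]=1
ADD R3, R0 → R3=1+1=2
ADD R5, 4 → R5=0+4=4
SUB R2, 2 → R2=8-2=6
CMP R2, 0  (cmp 6,0)
JNZ loop: taken
LOAD R3, [R5] → R3=M[4]=1
AND R0, R3 → R0=1&1=1
LOAD R0, [R5] → R0=M[4]=1
ADD R3, R0 → R3=1+1=2
ADD R5, 4 → R5=4+4=8
SUB R2, 2 → R2=6-2=4
CMP R2, 0  (cmp 4,0)
JNZ loop: taken
LOAD R3, [R5] → R3=M[8]=11
AND R0, R3 → R0=1&11=1
LOAD R0, [R5] → R0=M[8]=11
ADD R3, R0 → R3=11+11=22
ADD R5, 4 → R5=8+4=12
SUB R2, 2 → R2=4-2=2
CMP R2, 0  (cmp 2,0)
JNZ loop: taken
LOAD R3, [R5] → R3=M[12]=-3
AND R0, R3 → R0=11&(-3)=9
LOAD R0, [R5] → R0=M[12]=-3
ADD R3, R0 → R3=(-3)+(-3)=-6
ADD R5, 4 → R5=12+4=16
SUB R2, 2 → R2=2-2=0
CMP R2, 0  (cmp 0,0)
JNZ loop: not taken
ADD R0, 19 → R0=(-3)+19=16
STORE R0, [4] → M[4]=16
halt.

16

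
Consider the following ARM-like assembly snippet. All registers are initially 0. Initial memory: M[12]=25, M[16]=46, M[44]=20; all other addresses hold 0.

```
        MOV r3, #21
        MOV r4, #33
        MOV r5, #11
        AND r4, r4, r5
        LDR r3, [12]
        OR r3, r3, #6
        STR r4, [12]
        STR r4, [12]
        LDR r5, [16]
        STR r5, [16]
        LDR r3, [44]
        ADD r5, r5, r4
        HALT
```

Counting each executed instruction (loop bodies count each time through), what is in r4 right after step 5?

1

MOV r3, #21 → r3=21
MOV r4, #33 → r4=33
MOV r5, #11 → r5=11
AND r4, r4, r5 → r4=33&11=1
LDR r3, [12] → r3=M[12]=25
After step 5: r4 = 1.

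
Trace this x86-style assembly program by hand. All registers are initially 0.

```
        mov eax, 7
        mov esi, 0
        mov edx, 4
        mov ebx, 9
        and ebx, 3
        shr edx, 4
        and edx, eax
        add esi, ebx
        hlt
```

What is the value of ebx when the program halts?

eax=7
esi=0
edx=4
ebx=9
ebx=9&3=1
edx=4>>4=0
edx=0&7=0
esi=0+1=1
halt.

1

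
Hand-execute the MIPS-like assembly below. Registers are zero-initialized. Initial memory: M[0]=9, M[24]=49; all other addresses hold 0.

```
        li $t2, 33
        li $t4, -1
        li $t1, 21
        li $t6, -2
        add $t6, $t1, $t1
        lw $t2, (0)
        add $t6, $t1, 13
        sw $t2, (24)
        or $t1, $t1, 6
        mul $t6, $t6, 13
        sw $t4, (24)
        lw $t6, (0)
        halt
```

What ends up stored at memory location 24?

-1

after li $t2, 33: $t2=33
after li $t4, -1: $t4=-1
after li $t1, 21: $t1=21
after li $t6, -2: $t6=-2
after add $t6, $t1, $t1: $t6=21+21=42
after lw $t2, (0): $t2=M[0]=9
after add $t6, $t1, 13: $t6=21+13=34
sw $t2, (24) → M[24]=9
after or $t1, $t1, 6: $t1=21|6=23
after mul $t6, $t6, 13: $t6=34*13=442
sw $t4, (24) → M[24]=-1
after lw $t6, (0): $t6=M[0]=9
halt.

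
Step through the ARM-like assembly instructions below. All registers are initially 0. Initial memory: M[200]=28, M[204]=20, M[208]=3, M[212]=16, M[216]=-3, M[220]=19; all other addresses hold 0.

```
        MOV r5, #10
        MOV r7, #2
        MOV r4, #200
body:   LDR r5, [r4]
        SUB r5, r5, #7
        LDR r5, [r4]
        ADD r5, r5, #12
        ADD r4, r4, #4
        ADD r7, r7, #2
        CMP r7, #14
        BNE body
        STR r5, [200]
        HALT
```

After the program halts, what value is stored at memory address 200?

31

after MOV r5, #10: r5=10
after MOV r7, #2: r7=2
after MOV r4, #200: r4=200
after LDR r5, [r4]: r5=M[200]=28
after SUB r5, r5, #7: r5=28-7=21
after LDR r5, [r4]: r5=M[200]=28
after ADD r5, r5, #12: r5=28+12=40
after ADD r4, r4, #4: r4=200+4=204
after ADD r7, r7, #2: r7=2+2=4
CMP r7, #14  (cmp 4,14)
BNE body: taken
after LDR r5, [r4]: r5=M[204]=20
after SUB r5, r5, #7: r5=20-7=13
after LDR r5, [r4]: r5=M[204]=20
after ADD r5, r5, #12: r5=20+12=32
after ADD r4, r4, #4: r4=204+4=208
after ADD r7, r7, #2: r7=4+2=6
CMP r7, #14  (cmp 6,14)
BNE body: taken
after LDR r5, [r4]: r5=M[208]=3
after SUB r5, r5, #7: r5=3-7=-4
after LDR r5, [r4]: r5=M[208]=3
after ADD r5, r5, #12: r5=3+12=15
after ADD r4, r4, #4: r4=208+4=212
after ADD r7, r7, #2: r7=6+2=8
CMP r7, #14  (cmp 8,14)
BNE body: taken
after LDR r5, [r4]: r5=M[212]=16
after SUB r5, r5, #7: r5=16-7=9
after LDR r5, [r4]: r5=M[212]=16
after ADD r5, r5, #12: r5=16+12=28
after ADD r4, r4, #4: r4=212+4=216
after ADD r7, r7, #2: r7=8+2=10
CMP r7, #14  (cmp 10,14)
BNE body: taken
after LDR r5, [r4]: r5=M[216]=-3
after SUB r5, r5, #7: r5=(-3)-7=-10
after LDR r5, [r4]: r5=M[216]=-3
after ADD r5, r5, #12: r5=(-3)+12=9
after ADD r4, r4, #4: r4=216+4=220
after ADD r7, r7, #2: r7=10+2=12
CMP r7, #14  (cmp 12,14)
BNE body: taken
after LDR r5, [r4]: r5=M[220]=19
after SUB r5, r5, #7: r5=19-7=12
after LDR r5, [r4]: r5=M[220]=19
after ADD r5, r5, #12: r5=19+12=31
after ADD r4, r4, #4: r4=220+4=224
after ADD r7, r7, #2: r7=12+2=14
CMP r7, #14  (cmp 14,14)
BNE body: not taken
STR r5, [200] → M[200]=31
halt.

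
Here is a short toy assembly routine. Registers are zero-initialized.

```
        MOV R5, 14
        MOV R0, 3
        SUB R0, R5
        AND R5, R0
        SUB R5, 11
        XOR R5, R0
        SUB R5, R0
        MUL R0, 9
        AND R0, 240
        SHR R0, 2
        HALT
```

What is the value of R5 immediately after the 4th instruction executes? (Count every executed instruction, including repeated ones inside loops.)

4

R5=14
R0=3
R0=3-14=-11
R5=14&(-11)=4
After step 4: R5 = 4.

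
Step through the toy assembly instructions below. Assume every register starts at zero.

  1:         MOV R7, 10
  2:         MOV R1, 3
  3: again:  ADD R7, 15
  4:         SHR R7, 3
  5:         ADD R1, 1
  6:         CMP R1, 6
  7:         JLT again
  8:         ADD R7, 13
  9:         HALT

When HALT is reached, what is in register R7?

R7=10
R1=3
R7=10+15=25
R7=25>>3=3
R1=3+1=4
CMP R1, 6  (cmp 4,6)
JLT again: taken
R7=3+15=18
R7=18>>3=2
R1=4+1=5
CMP R1, 6  (cmp 5,6)
JLT again: taken
R7=2+15=17
R7=17>>3=2
R1=5+1=6
CMP R1, 6  (cmp 6,6)
JLT again: not taken
R7=2+13=15
halt.

15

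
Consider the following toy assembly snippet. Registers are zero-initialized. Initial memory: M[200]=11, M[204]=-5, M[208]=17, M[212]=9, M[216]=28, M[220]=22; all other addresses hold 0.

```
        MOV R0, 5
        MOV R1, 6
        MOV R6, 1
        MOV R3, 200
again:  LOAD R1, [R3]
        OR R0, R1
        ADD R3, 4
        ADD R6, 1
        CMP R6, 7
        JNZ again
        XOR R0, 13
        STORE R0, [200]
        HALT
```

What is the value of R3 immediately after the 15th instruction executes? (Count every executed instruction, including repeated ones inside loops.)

208

R0=5
R1=6
R6=1
R3=200
R1=M[200]=11
R0=5|11=15
R3=200+4=204
R6=1+1=2
CMP R6, 7  (cmp 2,7)
JNZ again: taken
R1=M[204]=-5
R0=15|(-5)=-1
R3=204+4=208
R6=2+1=3
CMP R6, 7  (cmp 3,7)
After step 15: R3 = 208.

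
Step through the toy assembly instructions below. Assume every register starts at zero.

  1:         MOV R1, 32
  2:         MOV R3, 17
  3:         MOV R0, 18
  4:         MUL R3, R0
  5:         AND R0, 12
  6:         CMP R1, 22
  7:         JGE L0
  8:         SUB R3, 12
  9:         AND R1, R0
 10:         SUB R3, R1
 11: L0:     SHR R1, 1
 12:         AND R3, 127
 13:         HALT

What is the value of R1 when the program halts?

16

R1=32
R3=17
R0=18
R3=17*18=306
R0=18&12=0
CMP R1, 22  (cmp 32,22)
JGE L0: taken
R1=32>>1=16
R3=306&127=50
halt.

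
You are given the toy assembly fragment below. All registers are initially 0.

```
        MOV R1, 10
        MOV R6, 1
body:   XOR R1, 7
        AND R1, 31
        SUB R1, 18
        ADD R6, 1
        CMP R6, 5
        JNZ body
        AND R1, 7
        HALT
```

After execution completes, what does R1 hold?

after MOV R1, 10: R1=10
after MOV R6, 1: R6=1
after XOR R1, 7: R1=10^7=13
after AND R1, 31: R1=13&31=13
after SUB R1, 18: R1=13-18=-5
after ADD R6, 1: R6=1+1=2
CMP R6, 5  (cmp 2,5)
JNZ body: taken
after XOR R1, 7: R1=(-5)^7=-4
after AND R1, 31: R1=(-4)&31=28
after SUB R1, 18: R1=28-18=10
after ADD R6, 1: R6=2+1=3
CMP R6, 5  (cmp 3,5)
JNZ body: taken
after XOR R1, 7: R1=10^7=13
after AND R1, 31: R1=13&31=13
after SUB R1, 18: R1=13-18=-5
after ADD R6, 1: R6=3+1=4
CMP R6, 5  (cmp 4,5)
JNZ body: taken
after XOR R1, 7: R1=(-5)^7=-4
after AND R1, 31: R1=(-4)&31=28
after SUB R1, 18: R1=28-18=10
after ADD R6, 1: R6=4+1=5
CMP R6, 5  (cmp 5,5)
JNZ body: not taken
after AND R1, 7: R1=10&7=2
halt.

2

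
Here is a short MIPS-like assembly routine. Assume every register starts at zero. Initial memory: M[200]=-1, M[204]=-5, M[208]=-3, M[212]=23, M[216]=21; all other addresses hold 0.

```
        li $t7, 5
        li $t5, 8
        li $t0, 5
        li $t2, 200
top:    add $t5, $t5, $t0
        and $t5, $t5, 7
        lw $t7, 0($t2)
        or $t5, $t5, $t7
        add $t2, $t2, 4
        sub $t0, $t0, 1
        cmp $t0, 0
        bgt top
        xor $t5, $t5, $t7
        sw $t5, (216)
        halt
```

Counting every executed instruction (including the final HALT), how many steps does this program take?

after li $t7, 5: $t7=5
after li $t5, 8: $t5=8
after li $t0, 5: $t0=5
after li $t2, 200: $t2=200
after add $t5, $t5, $t0: $t5=8+5=13
after and $t5, $t5, 7: $t5=13&7=5
after lw $t7, 0($t2): $t7=M[200]=-1
after or $t5, $t5, $t7: $t5=5|(-1)=-1
after add $t2, $t2, 4: $t2=200+4=204
after sub $t0, $t0, 1: $t0=5-1=4
cmp $t0, 0  (cmp 4,0)
bgt top: taken
after add $t5, $t5, $t0: $t5=(-1)+4=3
after and $t5, $t5, 7: $t5=3&7=3
after lw $t7, 0($t2): $t7=M[204]=-5
after or $t5, $t5, $t7: $t5=3|(-5)=-5
after add $t2, $t2, 4: $t2=204+4=208
after sub $t0, $t0, 1: $t0=4-1=3
cmp $t0, 0  (cmp 3,0)
bgt top: taken
after add $t5, $t5, $t0: $t5=(-5)+3=-2
after and $t5, $t5, 7: $t5=(-2)&7=6
after lw $t7, 0($t2): $t7=M[208]=-3
after or $t5, $t5, $t7: $t5=6|(-3)=-1
after add $t2, $t2, 4: $t2=208+4=212
after sub $t0, $t0, 1: $t0=3-1=2
cmp $t0, 0  (cmp 2,0)
bgt top: taken
after add $t5, $t5, $t0: $t5=(-1)+2=1
after and $t5, $t5, 7: $t5=1&7=1
after lw $t7, 0($t2): $t7=M[212]=23
after or $t5, $t5, $t7: $t5=1|23=23
after add $t2, $t2, 4: $t2=212+4=216
after sub $t0, $t0, 1: $t0=2-1=1
cmp $t0, 0  (cmp 1,0)
bgt top: taken
after add $t5, $t5, $t0: $t5=23+1=24
after and $t5, $t5, 7: $t5=24&7=0
after lw $t7, 0($t2): $t7=M[216]=21
after or $t5, $t5, $t7: $t5=0|21=21
after add $t2, $t2, 4: $t2=216+4=220
after sub $t0, $t0, 1: $t0=1-1=0
cmp $t0, 0  (cmp 0,0)
bgt top: not taken
after xor $t5, $t5, $t7: $t5=21^21=0
sw $t5, (216) → M[216]=0
halt.
Total executed instructions: 47.

47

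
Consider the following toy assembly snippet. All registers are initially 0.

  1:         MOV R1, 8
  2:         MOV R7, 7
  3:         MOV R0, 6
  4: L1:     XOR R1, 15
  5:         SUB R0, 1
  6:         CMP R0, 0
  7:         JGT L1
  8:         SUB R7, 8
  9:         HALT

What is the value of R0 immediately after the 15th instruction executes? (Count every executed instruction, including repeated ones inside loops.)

3

after MOV R1, 8: R1=8
after MOV R7, 7: R7=7
after MOV R0, 6: R0=6
after XOR R1, 15: R1=8^15=7
after SUB R0, 1: R0=6-1=5
CMP R0, 0  (cmp 5,0)
JGT L1: taken
after XOR R1, 15: R1=7^15=8
after SUB R0, 1: R0=5-1=4
CMP R0, 0  (cmp 4,0)
JGT L1: taken
after XOR R1, 15: R1=8^15=7
after SUB R0, 1: R0=4-1=3
CMP R0, 0  (cmp 3,0)
JGT L1: taken
After step 15: R0 = 3.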